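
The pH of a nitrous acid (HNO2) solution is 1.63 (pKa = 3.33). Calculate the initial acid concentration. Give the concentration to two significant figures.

[H+] = 10^(-1.63) = 2.34 × 10^-2 M = x
Ka = 10^(−3.33) = 4.68 × 10^-4
Ka = x²/(C₀ − x) ⇒ C₀ = x + x²/Ka
C₀ = 2.34 × 10^-2 + (2.34 × 10^-2)²/(4.68 × 10^-4) = 1.19 M

C₀ = 1.2 M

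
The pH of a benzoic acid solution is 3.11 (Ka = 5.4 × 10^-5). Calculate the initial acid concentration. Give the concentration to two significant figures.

[H+] = 10^(-3.11) = 7.76 × 10^-4 M = x
Ka = x²/(C₀ − x) ⇒ C₀ = x + x²/Ka
C₀ = 7.76 × 10^-4 + (7.76 × 10^-4)²/(5.4 × 10^-5) = 1.19 × 10^-2 M

C₀ = 1.2 × 10^-2 M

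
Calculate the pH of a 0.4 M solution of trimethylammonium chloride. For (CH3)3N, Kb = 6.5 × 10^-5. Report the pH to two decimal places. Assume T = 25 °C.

(CH3)3NH+ is the conjugate acid of the weak base (CH3)3N.
Ka = Kw/Kb = 1.0×10^-14 / 6.5 × 10^-5 = 1.54 × 10^-10
Let x = [H+] at equilibrium. Ka = x²/(0.4 − x).
Assume x ≪ 0.4: x ≈ √(1.54 × 10^-10 × 0.4) = 7.85 × 10^-6 M
Check: 0.002% ionized — well under 5%, approximation valid.
pH = −log(7.85 × 10^-6) = 5.11

pH = 5.11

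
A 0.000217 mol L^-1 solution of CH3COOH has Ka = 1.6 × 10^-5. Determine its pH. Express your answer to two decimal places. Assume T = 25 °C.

CH3COOH ⇌ CH3COO- + H+
From the ICE table, Ka = [H+]²/(0.000217 − [H+]) = 1.6 × 10^-5.
[H+] is not negligible relative to C₀; solve [H+]² + 1.6e-05·[H+] − 3.47e-09 = 0.
[H+] = (−Ka + √(Ka² + 4·Ka·C₀))/2 = 5.15 × 10^-5 M
pH = −log(5.15 × 10^-5) = 4.29

pH = 4.29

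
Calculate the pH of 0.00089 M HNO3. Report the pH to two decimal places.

pH = 3.05

HNO3 is a strong acid and dissociates completely, so [H+] = 0.00089 M.
pH = -log(0.00089) = 3.05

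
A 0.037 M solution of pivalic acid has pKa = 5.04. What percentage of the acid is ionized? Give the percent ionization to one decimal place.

1.6%

(CH3)3CCOOH ⇌ (CH3)3CCOO- + H+; let x = [H+] at equilibrium.
Ka = 10^(−5.04) = 9.12 × 10^-6
x ≈ √(Ka·C₀) = √(9.12 × 10^-6 × 0.037) = 5.81 × 10^-4 M
% ionization = x/C₀ × 100% = 5.81 × 10^-4/0.037 × 100% = 1.6%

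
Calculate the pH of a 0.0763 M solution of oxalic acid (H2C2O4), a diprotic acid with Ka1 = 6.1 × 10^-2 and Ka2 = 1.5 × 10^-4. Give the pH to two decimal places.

Since Ka1 ≫ Ka2, the first ionization dominates [H+].
Ka1 = x²/(0.0763 − x) = 6.1 × 10^-2
Solving the quadratic: x = (−Ka1 + √(Ka1² + 4·Ka1·C₀))/2 = 4.42 × 10^-2 M
pH = −log(4.42 × 10^-2) = 1.35

pH = 1.35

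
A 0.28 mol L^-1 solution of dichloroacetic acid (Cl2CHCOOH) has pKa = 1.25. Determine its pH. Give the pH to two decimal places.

pH = 1.00

Cl2CHCOOH ⇌ Cl2CHCOO- + H+
Ka = 10^(−1.25) = 5.62 × 10^-2
Ka = [H+]²/(0.28 − [H+]) = 5.62 × 10^-2
[H+] is not negligible relative to C₀; solve [H+]² + 0.0562·[H+] − 0.0157 = 0.
[H+] = [−0.0562 + √(0.0562² + 0.0629)]/2 = 1.00 × 10^-1 M
pH = −log[H+] = −log(1.00 × 10^-1) = 1.00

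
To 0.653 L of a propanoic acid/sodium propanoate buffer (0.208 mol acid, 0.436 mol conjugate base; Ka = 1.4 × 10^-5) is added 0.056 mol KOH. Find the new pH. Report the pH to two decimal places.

OH- converts CH3CH2COOH to CH3CH2COO-: CH3CH2COOH → 0.152 mol, CH3CH2COO- → 0.492 mol.
pKa = −log(1.4 × 10^-5) = 4.854
Henderson–Hasselbalch with mole ratio 0.492/0.152: pH = 4.854 + (+0.510)

pH = 5.36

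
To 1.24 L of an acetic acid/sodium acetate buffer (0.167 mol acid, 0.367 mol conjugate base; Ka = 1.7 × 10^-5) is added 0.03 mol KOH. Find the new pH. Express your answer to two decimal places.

After neutralization: n(CH3COOH) = 0.137 mol, n(CH3COO-) = 0.397 mol.
pKa = −log(1.7 × 10^-5) = 4.770
Henderson–Hasselbalch with mole ratio 0.397/0.137: pH = 4.770 + (+0.462)

pH = 5.23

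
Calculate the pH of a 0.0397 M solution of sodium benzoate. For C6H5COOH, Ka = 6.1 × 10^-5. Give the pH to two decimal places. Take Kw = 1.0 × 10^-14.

pH = 8.41

C6H5COO- is the conjugate base of the weak acid C6H5COOH.
Kb = Kw/Ka = 1.0×10^-14 / 6.1 × 10^-5 = 1.64 × 10^-10
Kb = x²/(0.0397 − x) = 1.64 × 10^-10
Assume x ≪ 0.0397: x ≈ √(1.64 × 10^-10 × 0.0397) = 2.55 × 10^-6 M
pOH = −log(2.55 × 10^-6) = 5.59; pH = 14.00 − 5.59 = 8.41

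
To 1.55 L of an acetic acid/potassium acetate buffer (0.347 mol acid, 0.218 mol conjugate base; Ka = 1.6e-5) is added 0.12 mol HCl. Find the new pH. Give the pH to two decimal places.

pH = 4.12

After neutralization: n(CH3COOH) = 0.467 mol, n(CH3COO-) = 0.098 mol.
pKa = −log(1.6 × 10^-5) = 4.796
Henderson–Hasselbalch with mole ratio 0.098/0.467: pH = 4.796 + (-0.678)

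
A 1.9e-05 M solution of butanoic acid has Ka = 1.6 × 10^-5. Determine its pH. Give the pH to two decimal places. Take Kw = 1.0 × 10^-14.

pH = 4.95

CH3(CH2)2COOH ⇌ CH3(CH2)2COO- + H+
Ka = [H+]²/(1.9e-05 − [H+]) = 1.6 × 10^-5
[H+] is not negligible relative to C₀; solve [H+]² + 1.6e-05·[H+] − 3.04e-10 = 0.
[H+] = (−Ka + √(Ka² + 4·Ka·C₀))/2 = 1.12 × 10^-5 M
pH = −log[H+] = −log(1.12 × 10^-5) = 4.95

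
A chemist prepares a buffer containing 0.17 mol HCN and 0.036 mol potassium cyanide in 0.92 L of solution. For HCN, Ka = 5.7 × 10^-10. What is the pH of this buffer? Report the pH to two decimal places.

pH = 8.57

pKa = −log(5.7 × 10^-10) = 9.244
Henderson–Hasselbalch: pH = pKa + log([CN-]/[HCN]) = 9.244 + log(0.036/0.17)
pH = 9.244 + (-0.674) = 8.57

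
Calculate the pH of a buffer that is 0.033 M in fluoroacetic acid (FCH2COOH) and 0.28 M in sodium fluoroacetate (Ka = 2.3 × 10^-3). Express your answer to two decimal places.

pKa = −log(2.3 × 10^-3) = 2.638
pH = pKa + log([A⁻]/[HA]) = 2.638 + log(0.28/0.033)
pH = 2.638 + (+0.929) = 3.57

pH = 3.57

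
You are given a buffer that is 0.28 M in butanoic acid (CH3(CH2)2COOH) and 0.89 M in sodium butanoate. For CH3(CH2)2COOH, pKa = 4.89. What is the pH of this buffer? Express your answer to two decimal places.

pH = pKa + log([A⁻]/[HA]) = 4.89 + log(0.89/0.28)
pH = 4.89 + (+0.502) = 5.39

pH = 5.39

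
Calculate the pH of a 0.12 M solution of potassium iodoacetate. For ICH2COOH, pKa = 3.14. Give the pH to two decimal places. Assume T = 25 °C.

ICH2COO- is the conjugate base of the weak acid ICH2COOH.
Ka = 10^(−3.14) = 7.24 × 10^-4
Kb = Kw/Ka = 1.0×10^-14 / 7.24 × 10^-4 = 1.38 × 10^-11
Kb = [OH-]²/(0.12 − [OH-]) = 1.38 × 10^-11
Assume [OH-] ≪ 0.12: [OH-] ≈ √(1.38 × 10^-11 × 0.12) = 1.29 × 10^-6 M
pOH = −log(1.29 × 10^-6) = 5.89; pH = 14.00 − 5.89 = 8.11

pH = 8.11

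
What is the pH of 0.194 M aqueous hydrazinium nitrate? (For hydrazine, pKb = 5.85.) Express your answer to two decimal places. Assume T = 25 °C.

N2H5+ is the conjugate acid of the weak base N2H4.
Kb = 10^(−5.85) = 1.41 × 10^-6
Ka = Kw/Kb = 1.0×10^-14 / 1.41 × 10^-6 = 7.09 × 10^-9
Ka = [H+]²/(0.194 − [H+]) = 7.09 × 10^-9
Since Ka ≪ C₀, [H+] ≈ √(Ka·C₀) = 3.71 × 10^-5 M.
Check: 0.019% ionized — well under 5%, approximation valid.
pH = −log[H+] = −log(3.71 × 10^-5) = 4.43

pH = 4.43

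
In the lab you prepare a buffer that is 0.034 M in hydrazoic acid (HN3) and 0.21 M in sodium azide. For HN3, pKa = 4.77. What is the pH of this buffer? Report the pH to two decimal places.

pH = pKa + log([A⁻]/[HA]) = 4.77 + log(0.21/0.034)
pH = 4.77 + (+0.791) = 5.56

pH = 5.56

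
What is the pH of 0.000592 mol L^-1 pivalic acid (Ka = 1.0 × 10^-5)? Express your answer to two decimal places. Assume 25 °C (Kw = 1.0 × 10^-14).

pH = 4.14

(CH3)3CCOOH ⇌ (CH3)3CCOO- + H+
Ka = [H+]²/(0.000592 − [H+]) = 1.0 × 10^-5
Here C₀/Ka ≈ 59.2, so the small-[H+] approximation fails. Use the quadratic:
[H+] = (−Ka + √(Ka² + 4·Ka·C₀))/2 = 7.21 × 10^-5 M
pH = −log[H+] = −log(7.21 × 10^-5) = 4.14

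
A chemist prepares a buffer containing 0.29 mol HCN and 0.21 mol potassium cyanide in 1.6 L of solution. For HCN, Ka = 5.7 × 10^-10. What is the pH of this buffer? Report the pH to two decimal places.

pKa = −log(5.7 × 10^-10) = 9.244
Henderson–Hasselbalch: pH = pKa + log([CN-]/[HCN]) = 9.244 + log(0.21/0.29)
pH = 9.244 + (-0.140) = 9.10

pH = 9.10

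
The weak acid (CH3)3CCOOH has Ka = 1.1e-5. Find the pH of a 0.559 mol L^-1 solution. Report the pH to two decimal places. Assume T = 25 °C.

pH = 2.61

(CH3)3CCOOH ⇌ (CH3)3CCOO- + H+
Ka = x²/(0.559 − x) = 1.1 × 10^-5
Neglecting x in the denominator: x = √(1.1 × 10^-5 × 0.559) = 2.48 × 10^-3 M
Check: 0.44% ionized — well under 5%, approximation valid.
pH = −log[H+] = −log(2.48 × 10^-3) = 2.61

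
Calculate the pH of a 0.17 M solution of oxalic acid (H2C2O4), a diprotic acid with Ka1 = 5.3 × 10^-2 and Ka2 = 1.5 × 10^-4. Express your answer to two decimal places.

Since Ka1 ≫ Ka2, the first ionization dominates [H+].
Ka1 = x²/(0.17 − x) = 5.3 × 10^-2
Solving the quadratic: x = (−Ka1 + √(Ka1² + 4·Ka1·C₀))/2 = 7.21 × 10^-2 M
pH = −log(7.21 × 10^-2) = 1.14

pH = 1.14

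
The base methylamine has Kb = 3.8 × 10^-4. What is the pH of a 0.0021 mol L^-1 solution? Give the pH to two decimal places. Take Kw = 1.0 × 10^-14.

pH = 10.86

CH3NH2 + H2O ⇌ CH3NH3+ + OH-
From the ICE table, Kb = [OH-]²/(0.0021 − [OH-]) = 3.8 × 10^-4.
The 5% rule fails; solving [OH-]² + Kb·[OH-] − Kb·C₀ = 0 exactly:
[OH-] = (−Kb + √(Kb² + 4·Kb·C₀))/2 = 7.23 × 10^-4 M
pOH = 3.14, so pH = 14.00 − pOH = 10.86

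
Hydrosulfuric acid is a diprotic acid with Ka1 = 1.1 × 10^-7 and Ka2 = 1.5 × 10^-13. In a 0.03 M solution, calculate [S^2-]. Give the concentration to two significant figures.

1.5 × 10^-13 M

First ionization gives [H+] ≈ [HS-] = 5.74 × 10^-5 M.
Second step: Ka2 = [H+][S^2-]/[HS-] ≈ [S^2-] (since [H+] ≈ [HS-]).
So [S^2-] ≈ Ka2.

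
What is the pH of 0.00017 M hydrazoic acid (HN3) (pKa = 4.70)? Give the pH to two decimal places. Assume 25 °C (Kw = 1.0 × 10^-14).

HN3 ⇌ N3- + H+
Ka = 10^(−4.70) = 2.00 × 10^-5
Ka = [H+]²/(0.00017 − [H+]) = 2.00 × 10^-5
[H+] is not negligible relative to C₀; solve [H+]² + 2e-05·[H+] − 3.4e-09 = 0.
[H+] = (−Ka + √(Ka² + 4·Ka·C₀))/2 = 4.92 × 10^-5 M
pH = −log[H+] = −log(4.92 × 10^-5) = 4.31

pH = 4.31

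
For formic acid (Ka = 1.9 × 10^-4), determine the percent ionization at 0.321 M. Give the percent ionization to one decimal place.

2.4%

HCOOH ⇌ HCOO- + H+; let x = [H+] at equilibrium.
x ≈ √(Ka·C₀) = √(1.9 × 10^-4 × 0.321) = 7.81 × 10^-3 M
Fraction ionized = 7.81 × 10^-3 / 0.321 = 0.0243 → 2.4%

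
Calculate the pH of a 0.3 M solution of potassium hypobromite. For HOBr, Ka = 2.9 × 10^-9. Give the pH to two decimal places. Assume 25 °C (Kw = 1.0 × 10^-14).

pH = 11.01

OBr- is the conjugate base of the weak acid HOBr.
Kb = Kw/Ka = 1.0×10^-14 / 2.9 × 10^-9 = 3.45 × 10^-6
Kb = [OH-]²/(0.3 − [OH-]) = 3.45 × 10^-6
Since Kb ≪ C₀, [OH-] ≈ √(Kb·C₀) = 1.02 × 10^-3 M.
([OH-]/C₀ = 0.34% < 5%, so the approximation holds.)
pOH = −log(1.02 × 10^-3) = 2.99; pH = 14.00 − 2.99 = 11.01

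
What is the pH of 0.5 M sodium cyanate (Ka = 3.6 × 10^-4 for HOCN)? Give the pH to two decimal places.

pH = 8.57

OCN- is the conjugate base of the weak acid HOCN.
Kb = Kw/Ka = 1.0×10^-14 / 3.6 × 10^-4 = 2.78 × 10^-11
From the ICE table, Kb = [OH-]²/(0.5 − [OH-]) = 2.78 × 10^-11.
Neglecting [OH-] in the denominator: [OH-] = √(2.78 × 10^-11 × 0.5) = 3.73 × 10^-6 M
pOH = 5.43, so pH = 14.00 − pOH = 8.57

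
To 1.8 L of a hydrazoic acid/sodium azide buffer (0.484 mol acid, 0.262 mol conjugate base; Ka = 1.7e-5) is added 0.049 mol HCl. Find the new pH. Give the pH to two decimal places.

pH = 4.37

Added H+ converts N3- to HN3: HN3 → 0.533 mol, N3- → 0.213 mol.
pKa = −log(1.7 × 10^-5) = 4.770
pH = pKa + log(n_N3-/n_HN3) = 4.770 + log(0.213/0.533) = 4.770 + (-0.398)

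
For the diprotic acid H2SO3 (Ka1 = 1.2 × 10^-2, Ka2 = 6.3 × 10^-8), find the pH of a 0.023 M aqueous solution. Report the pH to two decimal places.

pH = 1.93

Ka1 ≫ Ka2, so treat the first dissociation as the only significant source of H+.
Ka1 = x²/(0.023 − x) = 1.2 × 10^-2
Solving the quadratic: x = (−Ka1 + √(Ka1² + 4·Ka1·C₀))/2 = 1.17 × 10^-2 M
pH = −log(1.17 × 10^-2) = 1.93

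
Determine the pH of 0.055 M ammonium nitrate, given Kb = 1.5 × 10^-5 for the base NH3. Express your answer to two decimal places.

pH = 5.22

NH4+ is the conjugate acid of the weak base NH3.
Ka = Kw/Kb = 1.0×10^-14 / 1.5 × 10^-5 = 6.67 × 10^-10
From the ICE table, Ka = [H+]²/(0.055 − [H+]) = 6.67 × 10^-10.
Neglecting [H+] in the denominator: [H+] = √(6.67 × 10^-10 × 0.055) = 6.06 × 10^-6 M
pH = −log(6.06 × 10^-6) = 5.22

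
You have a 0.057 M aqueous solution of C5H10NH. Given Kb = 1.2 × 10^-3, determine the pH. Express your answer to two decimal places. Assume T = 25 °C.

pH = 11.89

C5H10NH + H2O ⇌ C5H10NH2+ + OH-
Kb = [OH-]²/(0.057 − [OH-]) = 1.2 × 10^-3
[OH-] is not negligible relative to C₀; solve [OH-]² + 0.0012·[OH-] − 6.84e-05 = 0.
[OH-] = (−Kb + √(Kb² + 4·Kb·C₀))/2 = 7.69 × 10^-3 M
pOH = 2.11, so pH = 14.00 − pOH = 11.89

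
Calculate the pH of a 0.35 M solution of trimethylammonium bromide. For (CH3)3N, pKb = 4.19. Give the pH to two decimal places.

pH = 5.13

(CH3)3NH+ is the conjugate acid of the weak base (CH3)3N.
Kb = 10^(−4.19) = 6.46 × 10^-5
Ka = Kw/Kb = 1.0×10^-14 / 6.46 × 10^-5 = 1.55 × 10^-10
From the ICE table, Ka = x²/(0.35 − x) = 1.55 × 10^-10.
Assume x ≪ 0.35: x ≈ √(1.55 × 10^-10 × 0.35) = 7.37 × 10^-6 M
(x/C₀ = 0.0021% < 5%, so the approximation holds.)
pH = −log(7.37 × 10^-6) = 5.13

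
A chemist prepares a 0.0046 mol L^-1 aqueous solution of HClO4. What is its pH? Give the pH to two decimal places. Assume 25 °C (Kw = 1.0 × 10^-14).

HClO4 is a strong acid and dissociates completely, so [H+] = 0.0046 M.
pH = -log(0.0046) = 2.34

pH = 2.34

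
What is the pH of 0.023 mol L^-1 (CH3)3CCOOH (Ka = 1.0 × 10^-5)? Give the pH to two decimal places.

(CH3)3CCOOH ⇌ (CH3)3CCOO- + H+
Ka = [H+]²/(0.023 − [H+]) = 1.0 × 10^-5
Assume [H+] ≪ 0.023: [H+] ≈ √(1.0 × 10^-5 × 0.023) = 4.80 × 10^-4 M
pH = −log(4.80 × 10^-4) = 3.32

pH = 3.32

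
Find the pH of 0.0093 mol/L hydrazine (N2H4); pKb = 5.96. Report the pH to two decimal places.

pH = 10.00

N2H4 + H2O ⇌ N2H5+ + OH-
Kb = 10^(−5.96) = 1.10 × 10^-6
Kb = [OH-]²/(0.0093 − [OH-]) = 1.10 × 10^-6
Assume [OH-] ≪ 0.0093: [OH-] ≈ √(1.10 × 10^-6 × 0.0093) = 1.01 × 10^-4 M
pOH = −log(1.01 × 10^-4) = 4.00; pH = 14.00 − 4.00 = 10.00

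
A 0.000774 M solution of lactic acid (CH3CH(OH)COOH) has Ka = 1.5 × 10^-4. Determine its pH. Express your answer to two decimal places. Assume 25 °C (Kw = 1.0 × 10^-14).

CH3CH(OH)COOH ⇌ CH3CH(OH)COO- + H+
From the ICE table, Ka = [H+]²/(0.000774 − [H+]) = 1.5 × 10^-4.
[H+] is not negligible relative to C₀; solve [H+]² + 0.00015·[H+] − 1.16e-07 = 0.
[H+] = (−Ka + √(Ka² + 4·Ka·C₀))/2 = 2.74 × 10^-4 M
pH = −log(2.74 × 10^-4) = 3.56

pH = 3.56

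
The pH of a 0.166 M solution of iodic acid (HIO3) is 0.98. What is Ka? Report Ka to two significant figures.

Ka = 1.8 × 10^-1

[H+] = 10^(-0.98) = 1.05 × 10^-1 M
At equilibrium [HA] = 0.166 − 1.05 × 10^-1 = 6.10 × 10^-2 M
Ka = [H+][A-]/[HA] = (1.05 × 10^-1)² / 6.10 × 10^-2 = 1.8 × 10^-1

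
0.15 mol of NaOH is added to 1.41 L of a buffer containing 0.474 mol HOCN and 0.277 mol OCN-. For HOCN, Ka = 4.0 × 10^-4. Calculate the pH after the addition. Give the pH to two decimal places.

pH = 3.52

OH- converts HOCN to OCN-: HOCN → 0.324 mol, OCN- → 0.427 mol.
pKa = −log(4.0 × 10^-4) = 3.398
Henderson–Hasselbalch with mole ratio 0.427/0.324: pH = 3.398 + (+0.120)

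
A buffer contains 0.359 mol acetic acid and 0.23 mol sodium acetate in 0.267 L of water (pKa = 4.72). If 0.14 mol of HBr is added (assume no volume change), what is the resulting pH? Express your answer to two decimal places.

pH = 3.98

After neutralization: n(CH3COOH) = 0.499 mol, n(CH3COO-) = 0.09 mol.
pH = pKa + log([A⁻]/[HA]) = 4.72 + log(0.09/0.499) = 4.72 -0.744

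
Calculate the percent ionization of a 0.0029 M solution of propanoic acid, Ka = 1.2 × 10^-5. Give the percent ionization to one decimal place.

6.2%

CH3CH2COOH ⇌ CH3CH2COO- + H+; let x = [H+] at equilibrium.
Solve x² + 1.2e-05x − 3.48e-08 = 0 → x = 1.81 × 10^-4 M
Fraction ionized = 1.81 × 10^-4 / 0.0029 = 0.0624 → 6.2%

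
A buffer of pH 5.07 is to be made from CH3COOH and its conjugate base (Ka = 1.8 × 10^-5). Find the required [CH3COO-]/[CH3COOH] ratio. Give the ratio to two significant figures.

ratio = 2.1

pKa = -log(1.8 × 10^-5) = 4.745
pH = pKa + log(r) ⇒ log(r) = 5.07 − 4.745 = +0.325
r = [CH3COO-]/[CH3COOH] = 10^(+0.325) = 2.11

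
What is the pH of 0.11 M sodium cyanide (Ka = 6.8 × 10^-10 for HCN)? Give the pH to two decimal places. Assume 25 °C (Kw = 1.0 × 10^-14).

CN- is the conjugate base of the weak acid HCN.
Kb = Kw/Ka = 1.0×10^-14 / 6.8 × 10^-10 = 1.47 × 10^-5
Kb = [OH-]²/(0.11 − [OH-]) = 1.47 × 10^-5
Assume [OH-] ≪ 0.11: [OH-] ≈ √(1.47 × 10^-5 × 0.11) = 1.27 × 10^-3 M
pOH = 2.90, so pH = 14.00 − pOH = 11.10

pH = 11.10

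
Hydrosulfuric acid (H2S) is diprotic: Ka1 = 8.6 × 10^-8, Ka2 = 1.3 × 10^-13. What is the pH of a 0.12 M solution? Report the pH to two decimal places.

Since Ka1 ≫ Ka2, the first ionization dominates [H+].
Ka1 = x²/(0.12 − x) = 8.6 × 10^-8
x ≈ √(8.6 × 10^-8 × 0.12) = 1.02 × 10^-4 M
pH = −log(1.02 × 10^-4) = 3.99

pH = 3.99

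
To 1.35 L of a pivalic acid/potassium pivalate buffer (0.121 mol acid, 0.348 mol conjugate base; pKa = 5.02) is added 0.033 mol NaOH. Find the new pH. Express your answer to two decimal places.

After neutralization: n((CH3)3CCOOH) = 0.088 mol, n((CH3)3CCOO-) = 0.381 mol.
pH = pKa + log(n_(CH3)3CCOO-/n_(CH3)3CCOOH) = 5.02 + log(0.381/0.088) = 5.02 + (+0.636)

pH = 5.66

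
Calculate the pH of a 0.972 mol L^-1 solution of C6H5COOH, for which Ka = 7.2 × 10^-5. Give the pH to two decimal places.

C6H5COOH ⇌ C6H5COO- + H+
From the ICE table, Ka = x²/(0.972 − x) = 7.2 × 10^-5.
Neglecting x in the denominator: x = √(7.2 × 10^-5 × 0.972) = 8.37 × 10^-3 M
(x/C₀ = 0.86% < 5%, so the approximation holds.)
pH = −log(8.37 × 10^-3) = 2.08

pH = 2.08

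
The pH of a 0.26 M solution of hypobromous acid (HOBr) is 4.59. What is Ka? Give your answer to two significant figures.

Ka = 2.5 × 10^-9

[H+] = 10^(-4.59) = 2.57 × 10^-5 M
At equilibrium [HA] = 0.26 − 2.57 × 10^-5 = 2.60 × 10^-1 M
Ka = [H+][A-]/[HA] = (2.57 × 10^-5)² / 2.60 × 10^-1 = 2.5 × 10^-9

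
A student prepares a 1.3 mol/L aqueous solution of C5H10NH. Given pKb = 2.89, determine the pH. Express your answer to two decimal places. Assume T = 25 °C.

C5H10NH + H2O ⇌ C5H10NH2+ + OH-
Kb = 10^(−2.89) = 1.29 × 10^-3
Kb = x²/(1.3 − x) = 1.29 × 10^-3
Neglecting x in the denominator: x = √(1.29 × 10^-3 × 1.3) = 4.10 × 10^-2 M
(x/C₀ = 3.2% < 5%, so the approximation holds.)
pOH = 1.39, so pH = 14.00 − pOH = 12.61

pH = 12.61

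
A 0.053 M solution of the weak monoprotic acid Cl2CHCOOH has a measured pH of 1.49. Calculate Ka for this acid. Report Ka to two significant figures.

[H+] = 10^(-1.49) = 3.24 × 10^-2 M
At equilibrium [HA] = 0.053 − 3.24 × 10^-2 = 2.06 × 10^-2 M
Ka = [H+][A-]/[HA] = (3.24 × 10^-2)² / 2.06 × 10^-2 = 5.1 × 10^-2

Ka = 5.1 × 10^-2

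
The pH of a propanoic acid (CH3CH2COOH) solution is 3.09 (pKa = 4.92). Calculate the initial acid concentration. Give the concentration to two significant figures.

[H+] = 10^(-3.09) = 8.13 × 10^-4 M = x
Ka = 10^(−4.92) = 1.20 × 10^-5
Ka = x²/(C₀ − x) ⇒ C₀ = x + x²/Ka
C₀ = 8.13 × 10^-4 + (8.13 × 10^-4)²/(1.20 × 10^-5) = 5.59 × 10^-2 M

C₀ = 5.6 × 10^-2 M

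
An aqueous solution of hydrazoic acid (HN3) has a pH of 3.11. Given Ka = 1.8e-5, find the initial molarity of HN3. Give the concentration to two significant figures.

[H+] = 10^(-3.11) = 7.76 × 10^-4 M = x
Ka = x²/(C₀ − x) ⇒ C₀ = x + x²/Ka
C₀ = 7.76 × 10^-4 + (7.76 × 10^-4)²/(1.8 × 10^-5) = 3.42 × 10^-2 M

C₀ = 3.4 × 10^-2 M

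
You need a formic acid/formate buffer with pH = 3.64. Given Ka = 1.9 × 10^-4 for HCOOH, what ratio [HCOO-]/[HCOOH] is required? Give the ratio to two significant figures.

pKa = -log(1.9 × 10^-4) = 3.721
pH = pKa + log(r) ⇒ log(r) = 3.64 − 3.721 = -0.081
r = [HCOO-]/[HCOOH] = 10^(-0.081) = 0.83

ratio = 0.83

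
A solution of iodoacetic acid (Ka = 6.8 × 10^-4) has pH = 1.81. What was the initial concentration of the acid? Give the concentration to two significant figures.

[H+] = 10^(-1.81) = 1.55 × 10^-2 M = x
Ka = x²/(C₀ − x) ⇒ C₀ = x + x²/Ka
C₀ = 1.55 × 10^-2 + (1.55 × 10^-2)²/(6.8 × 10^-4) = 3.69 × 10^-1 M

C₀ = 3.7 × 10^-1 M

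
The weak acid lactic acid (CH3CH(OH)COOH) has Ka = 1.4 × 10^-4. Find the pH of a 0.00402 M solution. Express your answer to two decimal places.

pH = 3.17

CH3CH(OH)COOH ⇌ CH3CH(OH)COO- + H+
Ka = [H+]²/(0.00402 − [H+]) = 1.4 × 10^-4
The 5% rule fails; solving [H+]² + Ka·[H+] − Ka·C₀ = 0 exactly:
[H+] = (−Ka + √(Ka² + 4·Ka·C₀))/2 = 6.83 × 10^-4 M
pH = −log(6.83 × 10^-4) = 3.17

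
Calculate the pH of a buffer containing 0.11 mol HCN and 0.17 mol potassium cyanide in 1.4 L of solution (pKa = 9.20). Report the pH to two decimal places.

pH = 9.39

pH = pKa + log([A⁻]/[HA]) = 9.20 + log(0.17/0.11)
pH = 9.20 + (+0.189) = 9.39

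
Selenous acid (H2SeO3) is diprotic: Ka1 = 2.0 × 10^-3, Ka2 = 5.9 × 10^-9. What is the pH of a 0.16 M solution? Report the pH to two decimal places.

Ka1 ≫ Ka2, so treat the first dissociation as the only significant source of H+.
Ka1 = x²/(0.16 − x) = 2.0 × 10^-3
Solving the quadratic: x = (−Ka1 + √(Ka1² + 4·Ka1·C₀))/2 = 1.69 × 10^-2 M
pH = −log(1.69 × 10^-2) = 1.77

pH = 1.77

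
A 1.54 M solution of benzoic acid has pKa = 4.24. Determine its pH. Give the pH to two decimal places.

pH = 2.03

C6H5COOH ⇌ C6H5COO- + H+
Ka = 10^(−4.24) = 5.75 × 10^-5
Ka = [H+]²/(1.54 − [H+]) = 5.75 × 10^-5
Neglecting [H+] in the denominator: [H+] = √(5.75 × 10^-5 × 1.54) = 9.41 × 10^-3 M
Check: 0.61% ionized — well under 5%, approximation valid.
pH = −log(9.41 × 10^-3) = 2.03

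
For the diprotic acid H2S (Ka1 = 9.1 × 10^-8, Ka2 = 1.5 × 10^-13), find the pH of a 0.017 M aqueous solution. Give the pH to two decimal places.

Since Ka1 ≫ Ka2, the first ionization dominates [H+].
Ka1 = x²/(0.017 − x) = 9.1 × 10^-8
x ≈ √(9.1 × 10^-8 × 0.017) = 3.93 × 10^-5 M
pH = −log(3.93 × 10^-5) = 4.41

pH = 4.41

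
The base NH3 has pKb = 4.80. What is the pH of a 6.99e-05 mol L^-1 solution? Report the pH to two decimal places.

pH = 9.42

NH3 + H2O ⇌ NH4+ + OH-
Kb = 10^(−4.80) = 1.58 × 10^-5
From the ICE table, Kb = x²/(6.99e-05 − x) = 1.58 × 10^-5.
x is not negligible relative to C₀; solve x² + 1.58e-05·x − 1.1e-09 = 0.
x = (−Kb + √(Kb² + 4·Kb·C₀))/2 = 2.63 × 10^-5 M
pOH = −log(2.63 × 10^-5) = 4.58; pH = 14.00 − 4.58 = 9.42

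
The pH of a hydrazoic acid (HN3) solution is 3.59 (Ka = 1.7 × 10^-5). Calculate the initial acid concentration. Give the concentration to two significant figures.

[H+] = 10^(-3.59) = 2.57 × 10^-4 M = x
Ka = x²/(C₀ − x) ⇒ C₀ = x + x²/Ka
C₀ = 2.57 × 10^-4 + (2.57 × 10^-4)²/(1.7 × 10^-5) = 4.14 × 10^-3 M

C₀ = 4.1 × 10^-3 M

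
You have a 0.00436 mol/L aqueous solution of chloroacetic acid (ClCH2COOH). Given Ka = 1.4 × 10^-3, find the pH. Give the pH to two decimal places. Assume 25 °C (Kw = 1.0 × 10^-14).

pH = 2.73

ClCH2COOH ⇌ ClCH2COO- + H+
From the ICE table, Ka = [H+]²/(0.00436 − [H+]) = 1.4 × 10^-3.
[H+] is not negligible relative to C₀; solve [H+]² + 0.0014·[H+] − 6.1e-06 = 0.
[H+] = (−Ka + √(Ka² + 4·Ka·C₀))/2 = 1.87 × 10^-3 M
pH = −log(1.87 × 10^-3) = 2.73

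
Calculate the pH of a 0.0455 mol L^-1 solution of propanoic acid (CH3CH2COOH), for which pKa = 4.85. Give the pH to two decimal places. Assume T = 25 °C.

pH = 3.10

CH3CH2COOH ⇌ CH3CH2COO- + H+
Ka = 10^(−4.85) = 1.41 × 10^-5
From the ICE table, Ka = [H+]²/(0.0455 − [H+]) = 1.41 × 10^-5.
Since Ka ≪ C₀, [H+] ≈ √(Ka·C₀) = 8.01 × 10^-4 M.
pH = −log[H+] = −log(8.01 × 10^-4) = 3.10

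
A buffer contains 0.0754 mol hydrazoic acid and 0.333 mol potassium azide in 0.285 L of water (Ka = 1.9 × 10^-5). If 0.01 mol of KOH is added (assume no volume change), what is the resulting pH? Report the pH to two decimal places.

OH- converts HN3 to N3-: HN3 → 0.0654 mol, N3- → 0.343 mol.
pKa = −log(1.9 × 10^-5) = 4.721
Henderson–Hasselbalch with mole ratio 0.343/0.0654: pH = 4.721 + (+0.720)

pH = 5.44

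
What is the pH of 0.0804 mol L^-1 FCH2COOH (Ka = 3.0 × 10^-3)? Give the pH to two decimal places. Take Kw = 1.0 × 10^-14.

FCH2COOH ⇌ FCH2COO- + H+
Let x = [H+] at equilibrium. Ka = x²/(0.0804 − x).
x is not negligible relative to C₀; solve x² + 0.003·x − 0.000241 = 0.
x = [−0.003 + √(0.003² + 0.000965)]/2 = 1.41 × 10^-2 M
pH = −log(1.41 × 10^-2) = 1.85

pH = 1.85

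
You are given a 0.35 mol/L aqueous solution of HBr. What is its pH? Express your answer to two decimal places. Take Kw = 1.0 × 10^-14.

HBr is a strong acid and dissociates completely, so [H+] = 0.35 M.
pH = -log(0.35) = 0.46

pH = 0.46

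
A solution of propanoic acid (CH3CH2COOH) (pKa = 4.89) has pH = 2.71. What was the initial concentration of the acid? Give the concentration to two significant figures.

C₀ = 3.0 × 10^-1 M

[H+] = 10^(-2.71) = 1.95 × 10^-3 M = x
Ka = 10^(−4.89) = 1.29 × 10^-5
Ka = x²/(C₀ − x) ⇒ C₀ = x + x²/Ka
C₀ = 1.95 × 10^-3 + (1.95 × 10^-3)²/(1.29 × 10^-5) = 2.97 × 10^-1 M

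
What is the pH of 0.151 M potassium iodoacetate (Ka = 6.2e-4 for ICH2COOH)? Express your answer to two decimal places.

pH = 8.19

ICH2COO- is the conjugate base of the weak acid ICH2COOH.
Kb = Kw/Ka = 1.0×10^-14 / 6.2 × 10^-4 = 1.61 × 10^-11
Kb = x²/(0.151 − x) = 1.61 × 10^-11
Since Kb ≪ C₀, x ≈ √(Kb·C₀) = 1.56 × 10^-6 M.
(x/C₀ = 0.001% < 5%, so the approximation holds.)
pOH = 5.81, so pH = 14.00 − pOH = 8.19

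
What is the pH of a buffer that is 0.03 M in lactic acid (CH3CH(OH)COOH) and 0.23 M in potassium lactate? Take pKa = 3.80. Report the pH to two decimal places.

pH = 4.68

Henderson–Hasselbalch: pH = pKa + log([CH3CH(OH)COO-]/[CH3CH(OH)COOH]) = 3.80 + log(0.23/0.03)
pH = 3.80 + (+0.885) = 4.68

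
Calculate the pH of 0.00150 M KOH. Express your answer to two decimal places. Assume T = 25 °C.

pH = 11.18

KOH is a strong base; [OH-] = 0.0015 M.
pOH = -log(0.0015) = 2.82
pH = 14.00 - 2.82 = 11.18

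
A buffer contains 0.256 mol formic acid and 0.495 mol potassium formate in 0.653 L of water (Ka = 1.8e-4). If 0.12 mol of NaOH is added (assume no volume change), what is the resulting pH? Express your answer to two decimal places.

OH- converts HCOOH to HCOO-: HCOOH → 0.136 mol, HCOO- → 0.615 mol.
pKa = −log(1.8 × 10^-4) = 3.745
Henderson–Hasselbalch with mole ratio 0.615/0.136: pH = 3.745 + (+0.655)

pH = 4.40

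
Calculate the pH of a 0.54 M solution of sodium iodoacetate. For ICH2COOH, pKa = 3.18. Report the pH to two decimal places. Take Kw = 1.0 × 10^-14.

ICH2COO- is the conjugate base of the weak acid ICH2COOH.
Ka = 10^(−3.18) = 6.61 × 10^-4
Kb = Kw/Ka = 1.0×10^-14 / 6.61 × 10^-4 = 1.51 × 10^-11
From the ICE table, Kb = [OH-]²/(0.54 − [OH-]) = 1.51 × 10^-11.
Assume [OH-] ≪ 0.54: [OH-] ≈ √(1.51 × 10^-11 × 0.54) = 2.86 × 10^-6 M
([OH-]/C₀ = 0.00053% < 5%, so the approximation holds.)
pOH = −log(2.86 × 10^-6) = 5.54; pH = 14.00 − 5.54 = 8.46

pH = 8.46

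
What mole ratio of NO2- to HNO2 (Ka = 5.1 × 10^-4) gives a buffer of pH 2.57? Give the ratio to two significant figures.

ratio = 0.19

pKa = -log(5.1 × 10^-4) = 3.292
pH = pKa + log(r) ⇒ log(r) = 2.57 − 3.292 = -0.722
r = [NO2-]/[HNO2] = 10^(-0.722) = 0.19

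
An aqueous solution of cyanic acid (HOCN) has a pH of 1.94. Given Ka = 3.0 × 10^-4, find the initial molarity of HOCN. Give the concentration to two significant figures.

[H+] = 10^(-1.94) = 1.15 × 10^-2 M = x
Ka = x²/(C₀ − x) ⇒ C₀ = x + x²/Ka
C₀ = 1.15 × 10^-2 + (1.15 × 10^-2)²/(3.0 × 10^-4) = 4.52 × 10^-1 M

C₀ = 4.5 × 10^-1 M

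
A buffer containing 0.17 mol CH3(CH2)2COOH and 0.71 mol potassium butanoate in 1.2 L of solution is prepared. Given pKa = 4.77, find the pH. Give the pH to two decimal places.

pH = 5.39

Henderson–Hasselbalch: pH = pKa + log([CH3(CH2)2COO-]/[CH3(CH2)2COOH]) = 4.77 + log(0.71/0.17)
pH = 4.77 + (+0.621) = 5.39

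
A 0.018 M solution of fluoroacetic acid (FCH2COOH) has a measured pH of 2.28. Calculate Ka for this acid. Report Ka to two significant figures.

Ka = 2.2 × 10^-3

[H+] = 10^(-2.28) = 5.25 × 10^-3 M
At equilibrium [HA] = 0.018 − 5.25 × 10^-3 = 1.27 × 10^-2 M
Ka = [H+][A-]/[HA] = (5.25 × 10^-3)² / 1.27 × 10^-2 = 2.2 × 10^-3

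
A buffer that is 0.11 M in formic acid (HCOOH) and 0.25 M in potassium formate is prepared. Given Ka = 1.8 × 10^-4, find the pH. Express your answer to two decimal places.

pH = 4.10

pKa = −log(1.8 × 10^-4) = 3.745
pH = pKa + log([A⁻]/[HA]) = 3.745 + log(0.25/0.11)
pH = 3.745 + (+0.357) = 4.10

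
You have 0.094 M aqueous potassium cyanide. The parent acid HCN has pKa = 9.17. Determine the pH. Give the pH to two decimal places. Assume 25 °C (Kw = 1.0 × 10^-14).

CN- is the conjugate base of the weak acid HCN.
Ka = 10^(−9.17) = 6.76 × 10^-10
Kb = Kw/Ka = 1.0×10^-14 / 6.76 × 10^-10 = 1.48 × 10^-5
Kb = [OH-]²/(0.094 − [OH-]) = 1.48 × 10^-5
Since Kb ≪ C₀, [OH-] ≈ √(Kb·C₀) = 1.18 × 10^-3 M.
pOH = 2.93, so pH = 14.00 − pOH = 11.07

pH = 11.07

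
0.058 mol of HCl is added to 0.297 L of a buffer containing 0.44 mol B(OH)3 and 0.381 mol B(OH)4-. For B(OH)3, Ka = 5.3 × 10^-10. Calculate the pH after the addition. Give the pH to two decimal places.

Added H+ converts B(OH)4- to B(OH)3: B(OH)3 → 0.498 mol, B(OH)4- → 0.323 mol.
pKa = −log(5.3 × 10^-10) = 9.276
pH = pKa + log([A⁻]/[HA]) = 9.276 + log(0.323/0.498) = 9.276 -0.188

pH = 9.09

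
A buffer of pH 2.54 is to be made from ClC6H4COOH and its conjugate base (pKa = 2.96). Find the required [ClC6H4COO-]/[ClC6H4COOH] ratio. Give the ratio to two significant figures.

pH = pKa + log(r) ⇒ log(r) = 2.54 − 2.96 = -0.42
r = [ClC6H4COO-]/[ClC6H4COOH] = 10^(-0.42) = 0.38

ratio = 0.38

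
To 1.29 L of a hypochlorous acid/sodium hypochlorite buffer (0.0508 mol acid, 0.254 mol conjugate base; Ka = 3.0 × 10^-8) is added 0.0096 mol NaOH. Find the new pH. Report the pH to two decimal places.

pH = 8.33

OH- converts HOCl to OCl-: HOCl → 0.0412 mol, OCl- → 0.264 mol.
pKa = −log(3.0 × 10^-8) = 7.523
pH = pKa + log([A⁻]/[HA]) = 7.523 + log(0.264/0.0412) = 7.523 +0.807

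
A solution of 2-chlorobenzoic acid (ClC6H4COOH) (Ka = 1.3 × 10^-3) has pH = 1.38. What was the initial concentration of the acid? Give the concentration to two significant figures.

C₀ = 1.4 M

[H+] = 10^(-1.38) = 4.17 × 10^-2 M = x
Ka = x²/(C₀ − x) ⇒ C₀ = x + x²/Ka
C₀ = 4.17 × 10^-2 + (4.17 × 10^-2)²/(1.3 × 10^-3) = 1.38 M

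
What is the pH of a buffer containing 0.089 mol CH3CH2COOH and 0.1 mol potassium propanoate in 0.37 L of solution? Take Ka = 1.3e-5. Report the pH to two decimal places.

pH = 4.94

pKa = −log(1.3 × 10^-5) = 4.886
Using pH = pKa + log([base]/[acid]) with [base]/[acid] = 0.1/0.089:
pH = 4.886 + (+0.051) = 4.94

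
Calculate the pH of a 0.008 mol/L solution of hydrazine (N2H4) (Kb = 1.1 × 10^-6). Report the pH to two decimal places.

N2H4 + H2O ⇌ N2H5+ + OH-
Kb = x²/(0.008 − x) = 1.1 × 10^-6
Assume x ≪ 0.008: x ≈ √(1.1 × 10^-6 × 0.008) = 9.38 × 10^-5 M
(x/C₀ = 1.2% < 5%, so the approximation holds.)
pOH = 4.03, so pH = 14.00 − pOH = 9.97

pH = 9.97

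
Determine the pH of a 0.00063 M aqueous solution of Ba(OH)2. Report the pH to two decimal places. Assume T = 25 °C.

Ba(OH)2 is a strong base (each formula unit releases 2 OH-); [OH-] = 0.00126 M.
pOH = -log(0.00126) = 2.90
pH = 14.00 - 2.90 = 11.10

pH = 11.10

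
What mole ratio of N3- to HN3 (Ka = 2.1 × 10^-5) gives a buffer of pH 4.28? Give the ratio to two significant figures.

ratio = 0.40

pKa = -log(2.1 × 10^-5) = 4.678
pH = pKa + log(r) ⇒ log(r) = 4.28 − 4.678 = -0.398
r = [N3-]/[HN3] = 10^(-0.398) = 0.4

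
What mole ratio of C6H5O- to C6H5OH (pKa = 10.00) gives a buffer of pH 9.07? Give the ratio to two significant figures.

pH = pKa + log(r) ⇒ log(r) = 9.07 − 10.00 = -0.93
r = [C6H5O-]/[C6H5OH] = 10^(-0.93) = 0.117

ratio = 0.12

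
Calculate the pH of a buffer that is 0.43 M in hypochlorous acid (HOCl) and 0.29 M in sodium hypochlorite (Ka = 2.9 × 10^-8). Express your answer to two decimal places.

pH = 7.37

pKa = −log(2.9 × 10^-8) = 7.538
Using pH = pKa + log([base]/[acid]) with [base]/[acid] = 0.29/0.43:
pH = 7.538 + (-0.171) = 7.37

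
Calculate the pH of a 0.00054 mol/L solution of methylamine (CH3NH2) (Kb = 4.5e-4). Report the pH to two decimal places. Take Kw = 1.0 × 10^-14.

CH3NH2 + H2O ⇌ CH3NH3+ + OH-
From the ICE table, Kb = x²/(0.00054 − x) = 4.5 × 10^-4.
Here C₀/Kb ≈ 1.2, so the small-x approximation fails. Use the quadratic:
x = [−0.00045 + √(0.00045² + 9.72e-07)]/2 = 3.17 × 10^-4 M
pOH = 3.50, so pH = 14.00 − pOH = 10.50

pH = 10.50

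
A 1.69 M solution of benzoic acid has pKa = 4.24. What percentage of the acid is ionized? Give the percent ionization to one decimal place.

0.6%

C6H5COOH ⇌ C6H5COO- + H+; let x = [H+] at equilibrium.
Ka = 10^(−4.24) = 5.75 × 10^-5
x ≈ √(Ka·C₀) = √(5.75 × 10^-5 × 1.69) = 9.86 × 10^-3 M
Fraction ionized = 9.86 × 10^-3 / 1.69 = 0.0058 → 0.6%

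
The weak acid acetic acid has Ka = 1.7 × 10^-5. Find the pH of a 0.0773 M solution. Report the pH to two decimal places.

CH3COOH ⇌ CH3COO- + H+
Ka = x²/(0.0773 − x) = 1.7 × 10^-5
Neglecting x in the denominator: x = √(1.7 × 10^-5 × 0.0773) = 1.15 × 10^-3 M
pH = −log[H+] = −log(1.15 × 10^-3) = 2.94

pH = 2.94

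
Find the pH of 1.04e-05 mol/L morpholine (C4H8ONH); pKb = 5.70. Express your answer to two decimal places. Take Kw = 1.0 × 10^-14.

pH = 8.56

C4H8ONH + H2O ⇌ C4H8ONH2+ + OH-
Kb = 10^(−5.70) = 2.00 × 10^-6
From the ICE table, Kb = [OH-]²/(1.04e-05 − [OH-]) = 2.00 × 10^-6.
The 5% rule fails; solving [OH-]² + Kb·[OH-] − Kb·C₀ = 0 exactly:
[OH-] = (−Kb + √(Kb² + 4·Kb·C₀))/2 = 3.67 × 10^-6 M
pOH = 5.44, so pH = 14.00 − pOH = 8.56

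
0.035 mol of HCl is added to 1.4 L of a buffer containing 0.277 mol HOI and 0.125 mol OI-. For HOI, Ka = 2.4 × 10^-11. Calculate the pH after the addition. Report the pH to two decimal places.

pH = 10.08

After neutralization: n(HOI) = 0.312 mol, n(OI-) = 0.09 mol.
pKa = −log(2.4 × 10^-11) = 10.620
pH = pKa + log([A⁻]/[HA]) = 10.620 + log(0.09/0.312) = 10.620 -0.540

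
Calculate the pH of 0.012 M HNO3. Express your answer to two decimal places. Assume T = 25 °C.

HNO3 is a strong acid and dissociates completely, so [H+] = 0.012 M.
pH = -log(0.012) = 1.92

pH = 1.92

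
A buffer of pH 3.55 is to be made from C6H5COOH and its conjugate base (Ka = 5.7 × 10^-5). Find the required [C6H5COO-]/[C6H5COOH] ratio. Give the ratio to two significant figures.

pKa = -log(5.7 × 10^-5) = 4.244
pH = pKa + log(r) ⇒ log(r) = 3.55 − 4.244 = -0.694
r = [C6H5COO-]/[C6H5COOH] = 10^(-0.694) = 0.202

ratio = 0.20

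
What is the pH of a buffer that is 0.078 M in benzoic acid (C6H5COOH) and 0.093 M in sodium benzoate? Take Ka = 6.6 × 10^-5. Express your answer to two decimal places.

pKa = −log(6.6 × 10^-5) = 4.180
pH = pKa + log([A⁻]/[HA]) = 4.180 + log(0.093/0.078)
pH = 4.180 + (+0.076) = 4.26

pH = 4.26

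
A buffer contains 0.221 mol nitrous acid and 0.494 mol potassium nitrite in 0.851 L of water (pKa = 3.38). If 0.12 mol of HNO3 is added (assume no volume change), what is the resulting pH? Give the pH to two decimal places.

After neutralization: n(HNO2) = 0.341 mol, n(NO2-) = 0.374 mol.
pH = pKa + log([A⁻]/[HA]) = 3.38 + log(0.374/0.341) = 3.38 +0.040

pH = 3.42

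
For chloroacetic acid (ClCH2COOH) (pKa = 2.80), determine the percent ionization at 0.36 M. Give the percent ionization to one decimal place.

ClCH2COOH ⇌ ClCH2COO- + H+; let x = [H+] at equilibrium.
Ka = 10^(−2.80) = 1.58 × 10^-3
Solve x² + 0.00158x − 0.000569 = 0 → x = 2.31 × 10^-2 M
Fraction ionized = 2.31 × 10^-2 / 0.36 = 0.0642 → 6.4%

6.4%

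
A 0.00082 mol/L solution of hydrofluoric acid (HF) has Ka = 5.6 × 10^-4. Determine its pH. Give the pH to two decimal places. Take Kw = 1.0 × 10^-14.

pH = 3.34

HF ⇌ F- + H+
Ka = [H+]²/(0.00082 − [H+]) = 5.6 × 10^-4
[H+] is not negligible relative to C₀; solve [H+]² + 0.00056·[H+] − 4.59e-07 = 0.
[H+] = [−0.00056 + √(0.00056² + 1.84e-06)]/2 = 4.53 × 10^-4 M
pH = −log[H+] = −log(4.53 × 10^-4) = 3.34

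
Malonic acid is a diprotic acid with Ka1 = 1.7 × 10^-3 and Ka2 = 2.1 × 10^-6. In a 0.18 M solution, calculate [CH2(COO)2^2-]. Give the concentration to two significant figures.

First ionization gives [H+] ≈ [CH2(COOH)COO-] = 1.67 × 10^-2 M.
Second step: Ka2 = [H+][CH2(COO)2^2-]/[CH2(COOH)COO-] ≈ [CH2(COO)2^2-] (since [H+] ≈ [CH2(COOH)COO-]).
So [CH2(COO)2^2-] ≈ Ka2.

2.1 × 10^-6 M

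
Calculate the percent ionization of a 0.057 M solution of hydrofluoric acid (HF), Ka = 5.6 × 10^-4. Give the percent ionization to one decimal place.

9.4%

HF ⇌ F- + H+; let x = [H+] at equilibrium.
Ka = x²/(C₀ − x); solving the quadratic gives x = 5.38 × 10^-3 M.
Fraction ionized = 5.38 × 10^-3 / 0.057 = 0.0944 → 9.4%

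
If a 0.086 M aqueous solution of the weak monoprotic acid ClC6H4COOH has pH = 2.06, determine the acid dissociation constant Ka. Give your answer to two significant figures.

Ka = 9.8 × 10^-4

[H+] = 10^(-2.06) = 8.71 × 10^-3 M
At equilibrium [HA] = 0.086 − 8.71 × 10^-3 = 7.73 × 10^-2 M
Ka = [H+][A-]/[HA] = (8.71 × 10^-3)² / 7.73 × 10^-2 = 9.8 × 10^-4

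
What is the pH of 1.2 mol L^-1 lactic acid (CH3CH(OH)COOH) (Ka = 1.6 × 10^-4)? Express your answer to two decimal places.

pH = 1.86

CH3CH(OH)COOH ⇌ CH3CH(OH)COO- + H+
Ka = [H+]²/(1.2 − [H+]) = 1.6 × 10^-4
Assume [H+] ≪ 1.2: [H+] ≈ √(1.6 × 10^-4 × 1.2) = 1.39 × 10^-2 M
pH = −log[H+] = −log(1.39 × 10^-2) = 1.86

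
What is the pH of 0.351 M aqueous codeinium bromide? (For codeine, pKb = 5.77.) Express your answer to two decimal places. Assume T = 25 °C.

pH = 4.34

C18H22NO3+ is the conjugate acid of the weak base C18H21NO3.
Kb = 10^(−5.77) = 1.70 × 10^-6
Ka = Kw/Kb = 1.0×10^-14 / 1.70 × 10^-6 = 5.88 × 10^-9
Let x = [H+] at equilibrium. Ka = x²/(0.351 − x).
Assume x ≪ 0.351: x ≈ √(5.88 × 10^-9 × 0.351) = 4.54 × 10^-5 M
Check: 0.013% ionized — well under 5%, approximation valid.
pH = −log(4.54 × 10^-5) = 4.34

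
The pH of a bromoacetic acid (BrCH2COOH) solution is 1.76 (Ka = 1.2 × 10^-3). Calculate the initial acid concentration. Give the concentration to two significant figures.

[H+] = 10^(-1.76) = 1.74 × 10^-2 M = x
Ka = x²/(C₀ − x) ⇒ C₀ = x + x²/Ka
C₀ = 1.74 × 10^-2 + (1.74 × 10^-2)²/(1.2 × 10^-3) = 2.70 × 10^-1 M

C₀ = 2.7 × 10^-1 M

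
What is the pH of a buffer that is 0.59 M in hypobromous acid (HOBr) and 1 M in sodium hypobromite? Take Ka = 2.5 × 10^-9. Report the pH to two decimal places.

pH = 8.83

pKa = −log(2.5 × 10^-9) = 8.602
Henderson–Hasselbalch: pH = pKa + log([OBr-]/[HOBr]) = 8.602 + log(1/0.59)
pH = 8.602 + (+0.229) = 8.83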